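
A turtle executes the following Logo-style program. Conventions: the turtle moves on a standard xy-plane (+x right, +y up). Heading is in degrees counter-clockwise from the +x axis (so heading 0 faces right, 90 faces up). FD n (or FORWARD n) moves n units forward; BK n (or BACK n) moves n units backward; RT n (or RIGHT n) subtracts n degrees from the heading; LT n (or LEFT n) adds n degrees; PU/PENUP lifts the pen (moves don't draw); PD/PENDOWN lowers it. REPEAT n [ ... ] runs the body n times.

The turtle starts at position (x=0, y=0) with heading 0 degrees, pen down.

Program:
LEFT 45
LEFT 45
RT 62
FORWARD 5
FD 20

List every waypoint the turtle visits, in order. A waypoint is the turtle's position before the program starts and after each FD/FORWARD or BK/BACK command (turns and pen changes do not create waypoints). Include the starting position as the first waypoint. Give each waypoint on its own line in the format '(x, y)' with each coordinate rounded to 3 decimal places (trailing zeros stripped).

Answer: (0, 0)
(4.415, 2.347)
(22.074, 11.737)

Derivation:
Executing turtle program step by step:
Start: pos=(0,0), heading=0, pen down
LT 45: heading 0 -> 45
LT 45: heading 45 -> 90
RT 62: heading 90 -> 28
FD 5: (0,0) -> (4.415,2.347) [heading=28, draw]
FD 20: (4.415,2.347) -> (22.074,11.737) [heading=28, draw]
Final: pos=(22.074,11.737), heading=28, 2 segment(s) drawn
Waypoints (3 total):
(0, 0)
(4.415, 2.347)
(22.074, 11.737)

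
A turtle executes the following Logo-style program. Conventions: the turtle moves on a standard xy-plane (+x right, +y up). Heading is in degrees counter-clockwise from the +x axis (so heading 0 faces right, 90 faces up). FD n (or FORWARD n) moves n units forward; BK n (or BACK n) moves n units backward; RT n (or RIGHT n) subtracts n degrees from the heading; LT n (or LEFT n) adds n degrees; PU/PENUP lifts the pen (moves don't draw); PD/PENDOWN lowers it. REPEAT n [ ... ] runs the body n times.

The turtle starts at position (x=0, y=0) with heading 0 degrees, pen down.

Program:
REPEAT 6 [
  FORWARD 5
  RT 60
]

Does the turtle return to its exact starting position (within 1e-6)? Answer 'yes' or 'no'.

Executing turtle program step by step:
Start: pos=(0,0), heading=0, pen down
REPEAT 6 [
  -- iteration 1/6 --
  FD 5: (0,0) -> (5,0) [heading=0, draw]
  RT 60: heading 0 -> 300
  -- iteration 2/6 --
  FD 5: (5,0) -> (7.5,-4.33) [heading=300, draw]
  RT 60: heading 300 -> 240
  -- iteration 3/6 --
  FD 5: (7.5,-4.33) -> (5,-8.66) [heading=240, draw]
  RT 60: heading 240 -> 180
  -- iteration 4/6 --
  FD 5: (5,-8.66) -> (0,-8.66) [heading=180, draw]
  RT 60: heading 180 -> 120
  -- iteration 5/6 --
  FD 5: (0,-8.66) -> (-2.5,-4.33) [heading=120, draw]
  RT 60: heading 120 -> 60
  -- iteration 6/6 --
  FD 5: (-2.5,-4.33) -> (0,0) [heading=60, draw]
  RT 60: heading 60 -> 0
]
Final: pos=(0,0), heading=0, 6 segment(s) drawn

Start position: (0, 0)
Final position: (0, 0)
Distance = 0; < 1e-6 -> CLOSED

Answer: yes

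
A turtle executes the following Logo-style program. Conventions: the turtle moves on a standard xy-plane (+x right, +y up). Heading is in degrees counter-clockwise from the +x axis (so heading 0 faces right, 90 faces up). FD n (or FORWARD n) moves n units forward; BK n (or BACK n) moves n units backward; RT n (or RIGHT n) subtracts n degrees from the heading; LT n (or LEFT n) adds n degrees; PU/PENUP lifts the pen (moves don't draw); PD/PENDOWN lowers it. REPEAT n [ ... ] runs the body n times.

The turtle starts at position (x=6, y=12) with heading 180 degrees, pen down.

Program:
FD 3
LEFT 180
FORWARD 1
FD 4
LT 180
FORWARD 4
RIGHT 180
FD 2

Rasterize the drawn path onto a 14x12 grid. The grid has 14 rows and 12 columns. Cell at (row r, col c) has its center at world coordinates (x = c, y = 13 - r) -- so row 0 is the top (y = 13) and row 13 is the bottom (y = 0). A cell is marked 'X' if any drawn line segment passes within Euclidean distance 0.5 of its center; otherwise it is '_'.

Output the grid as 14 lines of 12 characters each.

Answer: ____________
___XXXXXX___
____________
____________
____________
____________
____________
____________
____________
____________
____________
____________
____________
____________

Derivation:
Segment 0: (6,12) -> (3,12)
Segment 1: (3,12) -> (4,12)
Segment 2: (4,12) -> (8,12)
Segment 3: (8,12) -> (4,12)
Segment 4: (4,12) -> (6,12)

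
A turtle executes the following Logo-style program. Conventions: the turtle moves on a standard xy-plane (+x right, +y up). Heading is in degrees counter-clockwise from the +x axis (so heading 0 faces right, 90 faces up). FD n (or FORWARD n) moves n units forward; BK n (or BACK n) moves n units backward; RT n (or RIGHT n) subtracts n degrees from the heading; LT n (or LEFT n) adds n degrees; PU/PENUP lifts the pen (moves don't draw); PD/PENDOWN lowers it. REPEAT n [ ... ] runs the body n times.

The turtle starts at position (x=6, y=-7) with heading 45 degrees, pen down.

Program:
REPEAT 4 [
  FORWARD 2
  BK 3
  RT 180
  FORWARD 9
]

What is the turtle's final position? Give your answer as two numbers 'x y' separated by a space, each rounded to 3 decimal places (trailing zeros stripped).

Answer: 6 -7

Derivation:
Executing turtle program step by step:
Start: pos=(6,-7), heading=45, pen down
REPEAT 4 [
  -- iteration 1/4 --
  FD 2: (6,-7) -> (7.414,-5.586) [heading=45, draw]
  BK 3: (7.414,-5.586) -> (5.293,-7.707) [heading=45, draw]
  RT 180: heading 45 -> 225
  FD 9: (5.293,-7.707) -> (-1.071,-14.071) [heading=225, draw]
  -- iteration 2/4 --
  FD 2: (-1.071,-14.071) -> (-2.485,-15.485) [heading=225, draw]
  BK 3: (-2.485,-15.485) -> (-0.364,-13.364) [heading=225, draw]
  RT 180: heading 225 -> 45
  FD 9: (-0.364,-13.364) -> (6,-7) [heading=45, draw]
  -- iteration 3/4 --
  FD 2: (6,-7) -> (7.414,-5.586) [heading=45, draw]
  BK 3: (7.414,-5.586) -> (5.293,-7.707) [heading=45, draw]
  RT 180: heading 45 -> 225
  FD 9: (5.293,-7.707) -> (-1.071,-14.071) [heading=225, draw]
  -- iteration 4/4 --
  FD 2: (-1.071,-14.071) -> (-2.485,-15.485) [heading=225, draw]
  BK 3: (-2.485,-15.485) -> (-0.364,-13.364) [heading=225, draw]
  RT 180: heading 225 -> 45
  FD 9: (-0.364,-13.364) -> (6,-7) [heading=45, draw]
]
Final: pos=(6,-7), heading=45, 12 segment(s) drawn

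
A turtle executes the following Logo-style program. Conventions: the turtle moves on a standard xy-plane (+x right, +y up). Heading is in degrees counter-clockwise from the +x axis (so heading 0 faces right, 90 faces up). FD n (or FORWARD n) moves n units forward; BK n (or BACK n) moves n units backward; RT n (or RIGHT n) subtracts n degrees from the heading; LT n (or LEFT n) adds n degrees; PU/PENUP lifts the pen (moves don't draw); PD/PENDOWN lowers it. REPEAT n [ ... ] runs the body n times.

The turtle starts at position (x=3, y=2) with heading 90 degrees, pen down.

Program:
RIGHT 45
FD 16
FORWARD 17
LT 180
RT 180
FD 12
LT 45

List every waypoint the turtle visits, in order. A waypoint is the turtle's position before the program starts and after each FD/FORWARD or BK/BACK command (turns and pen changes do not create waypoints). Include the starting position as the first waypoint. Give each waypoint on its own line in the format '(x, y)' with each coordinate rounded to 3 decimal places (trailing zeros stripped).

Executing turtle program step by step:
Start: pos=(3,2), heading=90, pen down
RT 45: heading 90 -> 45
FD 16: (3,2) -> (14.314,13.314) [heading=45, draw]
FD 17: (14.314,13.314) -> (26.335,25.335) [heading=45, draw]
LT 180: heading 45 -> 225
RT 180: heading 225 -> 45
FD 12: (26.335,25.335) -> (34.82,33.82) [heading=45, draw]
LT 45: heading 45 -> 90
Final: pos=(34.82,33.82), heading=90, 3 segment(s) drawn
Waypoints (4 total):
(3, 2)
(14.314, 13.314)
(26.335, 25.335)
(34.82, 33.82)

Answer: (3, 2)
(14.314, 13.314)
(26.335, 25.335)
(34.82, 33.82)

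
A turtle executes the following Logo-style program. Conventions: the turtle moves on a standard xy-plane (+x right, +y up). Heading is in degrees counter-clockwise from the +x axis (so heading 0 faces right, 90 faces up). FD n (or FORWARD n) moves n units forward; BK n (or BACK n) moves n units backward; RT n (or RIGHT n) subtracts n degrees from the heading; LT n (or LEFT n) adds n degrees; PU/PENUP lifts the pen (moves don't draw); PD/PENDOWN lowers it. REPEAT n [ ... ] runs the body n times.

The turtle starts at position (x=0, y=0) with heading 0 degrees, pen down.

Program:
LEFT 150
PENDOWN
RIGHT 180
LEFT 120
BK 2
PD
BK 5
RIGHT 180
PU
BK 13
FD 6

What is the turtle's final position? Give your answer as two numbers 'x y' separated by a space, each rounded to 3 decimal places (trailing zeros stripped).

Answer: 0 0

Derivation:
Executing turtle program step by step:
Start: pos=(0,0), heading=0, pen down
LT 150: heading 0 -> 150
PD: pen down
RT 180: heading 150 -> 330
LT 120: heading 330 -> 90
BK 2: (0,0) -> (0,-2) [heading=90, draw]
PD: pen down
BK 5: (0,-2) -> (0,-7) [heading=90, draw]
RT 180: heading 90 -> 270
PU: pen up
BK 13: (0,-7) -> (0,6) [heading=270, move]
FD 6: (0,6) -> (0,0) [heading=270, move]
Final: pos=(0,0), heading=270, 2 segment(s) drawn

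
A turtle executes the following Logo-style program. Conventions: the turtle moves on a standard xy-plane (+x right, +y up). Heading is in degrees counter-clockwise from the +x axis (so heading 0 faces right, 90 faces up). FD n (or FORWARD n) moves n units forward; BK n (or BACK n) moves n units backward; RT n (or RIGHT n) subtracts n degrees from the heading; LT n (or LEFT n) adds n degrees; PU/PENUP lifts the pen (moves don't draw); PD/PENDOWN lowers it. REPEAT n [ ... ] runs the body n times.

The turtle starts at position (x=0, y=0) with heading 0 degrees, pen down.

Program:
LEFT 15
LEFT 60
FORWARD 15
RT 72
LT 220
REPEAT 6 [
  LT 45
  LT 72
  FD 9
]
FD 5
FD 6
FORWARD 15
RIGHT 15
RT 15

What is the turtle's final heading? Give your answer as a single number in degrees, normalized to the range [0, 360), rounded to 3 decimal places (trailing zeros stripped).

Answer: 175

Derivation:
Executing turtle program step by step:
Start: pos=(0,0), heading=0, pen down
LT 15: heading 0 -> 15
LT 60: heading 15 -> 75
FD 15: (0,0) -> (3.882,14.489) [heading=75, draw]
RT 72: heading 75 -> 3
LT 220: heading 3 -> 223
REPEAT 6 [
  -- iteration 1/6 --
  LT 45: heading 223 -> 268
  LT 72: heading 268 -> 340
  FD 9: (3.882,14.489) -> (12.34,11.411) [heading=340, draw]
  -- iteration 2/6 --
  LT 45: heading 340 -> 25
  LT 72: heading 25 -> 97
  FD 9: (12.34,11.411) -> (11.243,20.344) [heading=97, draw]
  -- iteration 3/6 --
  LT 45: heading 97 -> 142
  LT 72: heading 142 -> 214
  FD 9: (11.243,20.344) -> (3.781,15.311) [heading=214, draw]
  -- iteration 4/6 --
  LT 45: heading 214 -> 259
  LT 72: heading 259 -> 331
  FD 9: (3.781,15.311) -> (11.653,10.948) [heading=331, draw]
  -- iteration 5/6 --
  LT 45: heading 331 -> 16
  LT 72: heading 16 -> 88
  FD 9: (11.653,10.948) -> (11.967,19.942) [heading=88, draw]
  -- iteration 6/6 --
  LT 45: heading 88 -> 133
  LT 72: heading 133 -> 205
  FD 9: (11.967,19.942) -> (3.81,16.139) [heading=205, draw]
]
FD 5: (3.81,16.139) -> (-0.721,14.025) [heading=205, draw]
FD 6: (-0.721,14.025) -> (-6.159,11.49) [heading=205, draw]
FD 15: (-6.159,11.49) -> (-19.754,5.15) [heading=205, draw]
RT 15: heading 205 -> 190
RT 15: heading 190 -> 175
Final: pos=(-19.754,5.15), heading=175, 10 segment(s) drawn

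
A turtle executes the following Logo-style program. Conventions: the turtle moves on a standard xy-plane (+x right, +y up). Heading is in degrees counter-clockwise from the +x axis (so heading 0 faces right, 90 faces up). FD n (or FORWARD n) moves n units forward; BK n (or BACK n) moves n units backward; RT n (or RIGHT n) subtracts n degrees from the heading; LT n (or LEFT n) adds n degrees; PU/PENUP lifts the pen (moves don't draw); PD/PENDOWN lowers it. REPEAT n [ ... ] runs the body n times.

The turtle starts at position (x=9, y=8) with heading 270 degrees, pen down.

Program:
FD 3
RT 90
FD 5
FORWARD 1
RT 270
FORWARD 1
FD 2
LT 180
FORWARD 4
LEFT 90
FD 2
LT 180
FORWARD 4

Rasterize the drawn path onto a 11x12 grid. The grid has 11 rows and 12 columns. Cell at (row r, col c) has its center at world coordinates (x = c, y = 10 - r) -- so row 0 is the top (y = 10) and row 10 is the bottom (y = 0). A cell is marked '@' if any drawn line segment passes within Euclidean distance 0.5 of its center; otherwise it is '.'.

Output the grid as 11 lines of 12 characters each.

Answer: ............
............
.........@..
.........@..
.@@@@@...@..
...@@@@@@@..
...@........
...@........
...@........
............
............

Derivation:
Segment 0: (9,8) -> (9,5)
Segment 1: (9,5) -> (4,5)
Segment 2: (4,5) -> (3,5)
Segment 3: (3,5) -> (3,4)
Segment 4: (3,4) -> (3,2)
Segment 5: (3,2) -> (3,6)
Segment 6: (3,6) -> (1,6)
Segment 7: (1,6) -> (5,6)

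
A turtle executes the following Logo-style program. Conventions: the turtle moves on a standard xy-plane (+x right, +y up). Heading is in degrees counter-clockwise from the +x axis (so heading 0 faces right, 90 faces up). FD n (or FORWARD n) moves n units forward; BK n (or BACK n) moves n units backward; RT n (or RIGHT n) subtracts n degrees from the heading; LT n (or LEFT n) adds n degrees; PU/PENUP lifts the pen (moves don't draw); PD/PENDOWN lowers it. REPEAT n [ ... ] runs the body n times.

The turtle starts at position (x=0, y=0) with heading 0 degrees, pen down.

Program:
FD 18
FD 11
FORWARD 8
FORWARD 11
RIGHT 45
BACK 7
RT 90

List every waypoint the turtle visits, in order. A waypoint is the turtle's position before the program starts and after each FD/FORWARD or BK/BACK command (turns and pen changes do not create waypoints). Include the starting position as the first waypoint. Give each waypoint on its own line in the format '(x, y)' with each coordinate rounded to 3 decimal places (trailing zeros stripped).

Answer: (0, 0)
(18, 0)
(29, 0)
(37, 0)
(48, 0)
(43.05, 4.95)

Derivation:
Executing turtle program step by step:
Start: pos=(0,0), heading=0, pen down
FD 18: (0,0) -> (18,0) [heading=0, draw]
FD 11: (18,0) -> (29,0) [heading=0, draw]
FD 8: (29,0) -> (37,0) [heading=0, draw]
FD 11: (37,0) -> (48,0) [heading=0, draw]
RT 45: heading 0 -> 315
BK 7: (48,0) -> (43.05,4.95) [heading=315, draw]
RT 90: heading 315 -> 225
Final: pos=(43.05,4.95), heading=225, 5 segment(s) drawn
Waypoints (6 total):
(0, 0)
(18, 0)
(29, 0)
(37, 0)
(48, 0)
(43.05, 4.95)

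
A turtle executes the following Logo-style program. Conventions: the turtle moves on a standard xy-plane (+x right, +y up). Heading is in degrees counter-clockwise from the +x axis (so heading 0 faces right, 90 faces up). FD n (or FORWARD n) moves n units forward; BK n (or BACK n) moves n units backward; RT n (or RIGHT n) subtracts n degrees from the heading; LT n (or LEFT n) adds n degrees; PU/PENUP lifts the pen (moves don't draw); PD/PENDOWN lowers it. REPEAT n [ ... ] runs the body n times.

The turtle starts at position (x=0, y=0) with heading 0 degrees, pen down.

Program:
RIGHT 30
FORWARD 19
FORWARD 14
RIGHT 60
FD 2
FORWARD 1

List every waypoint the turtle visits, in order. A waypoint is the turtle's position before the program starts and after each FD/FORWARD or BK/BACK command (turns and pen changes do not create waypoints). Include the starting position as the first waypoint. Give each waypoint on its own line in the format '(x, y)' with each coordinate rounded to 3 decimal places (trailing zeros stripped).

Answer: (0, 0)
(16.454, -9.5)
(28.579, -16.5)
(28.579, -18.5)
(28.579, -19.5)

Derivation:
Executing turtle program step by step:
Start: pos=(0,0), heading=0, pen down
RT 30: heading 0 -> 330
FD 19: (0,0) -> (16.454,-9.5) [heading=330, draw]
FD 14: (16.454,-9.5) -> (28.579,-16.5) [heading=330, draw]
RT 60: heading 330 -> 270
FD 2: (28.579,-16.5) -> (28.579,-18.5) [heading=270, draw]
FD 1: (28.579,-18.5) -> (28.579,-19.5) [heading=270, draw]
Final: pos=(28.579,-19.5), heading=270, 4 segment(s) drawn
Waypoints (5 total):
(0, 0)
(16.454, -9.5)
(28.579, -16.5)
(28.579, -18.5)
(28.579, -19.5)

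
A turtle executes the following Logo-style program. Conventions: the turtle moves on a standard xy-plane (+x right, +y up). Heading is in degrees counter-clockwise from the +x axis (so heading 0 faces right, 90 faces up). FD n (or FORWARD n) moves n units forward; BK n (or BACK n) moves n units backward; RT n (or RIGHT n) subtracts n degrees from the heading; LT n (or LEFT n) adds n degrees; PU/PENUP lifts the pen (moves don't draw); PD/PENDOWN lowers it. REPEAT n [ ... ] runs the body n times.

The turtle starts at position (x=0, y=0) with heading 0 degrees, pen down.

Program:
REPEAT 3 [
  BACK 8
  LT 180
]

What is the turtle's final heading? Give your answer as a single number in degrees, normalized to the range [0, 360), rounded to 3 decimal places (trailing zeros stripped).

Executing turtle program step by step:
Start: pos=(0,0), heading=0, pen down
REPEAT 3 [
  -- iteration 1/3 --
  BK 8: (0,0) -> (-8,0) [heading=0, draw]
  LT 180: heading 0 -> 180
  -- iteration 2/3 --
  BK 8: (-8,0) -> (0,0) [heading=180, draw]
  LT 180: heading 180 -> 0
  -- iteration 3/3 --
  BK 8: (0,0) -> (-8,0) [heading=0, draw]
  LT 180: heading 0 -> 180
]
Final: pos=(-8,0), heading=180, 3 segment(s) drawn

Answer: 180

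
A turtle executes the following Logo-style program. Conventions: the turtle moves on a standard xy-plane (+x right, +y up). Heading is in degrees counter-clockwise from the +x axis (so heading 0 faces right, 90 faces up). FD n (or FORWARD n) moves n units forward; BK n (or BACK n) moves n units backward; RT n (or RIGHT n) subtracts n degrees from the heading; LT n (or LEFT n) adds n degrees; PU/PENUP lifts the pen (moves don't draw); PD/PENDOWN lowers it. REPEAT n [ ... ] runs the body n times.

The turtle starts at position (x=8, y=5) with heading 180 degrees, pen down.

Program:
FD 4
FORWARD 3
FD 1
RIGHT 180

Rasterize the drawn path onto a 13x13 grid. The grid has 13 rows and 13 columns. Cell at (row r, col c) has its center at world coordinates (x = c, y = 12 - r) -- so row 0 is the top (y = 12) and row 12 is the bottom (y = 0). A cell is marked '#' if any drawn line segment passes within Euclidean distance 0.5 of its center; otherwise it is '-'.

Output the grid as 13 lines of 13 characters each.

Segment 0: (8,5) -> (4,5)
Segment 1: (4,5) -> (1,5)
Segment 2: (1,5) -> (0,5)

Answer: -------------
-------------
-------------
-------------
-------------
-------------
-------------
#########----
-------------
-------------
-------------
-------------
-------------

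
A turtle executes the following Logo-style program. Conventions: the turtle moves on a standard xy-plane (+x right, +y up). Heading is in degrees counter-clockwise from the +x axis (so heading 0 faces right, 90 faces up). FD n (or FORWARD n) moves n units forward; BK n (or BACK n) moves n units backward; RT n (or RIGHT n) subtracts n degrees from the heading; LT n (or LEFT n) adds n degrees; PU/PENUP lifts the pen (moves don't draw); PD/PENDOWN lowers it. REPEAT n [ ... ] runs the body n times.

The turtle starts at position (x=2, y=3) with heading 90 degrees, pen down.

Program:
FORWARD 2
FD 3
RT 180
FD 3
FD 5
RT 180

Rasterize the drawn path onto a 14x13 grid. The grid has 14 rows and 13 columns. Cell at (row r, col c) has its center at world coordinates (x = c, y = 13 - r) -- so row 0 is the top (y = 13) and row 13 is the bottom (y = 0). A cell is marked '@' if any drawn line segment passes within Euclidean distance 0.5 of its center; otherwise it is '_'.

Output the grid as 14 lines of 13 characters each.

Answer: _____________
_____________
_____________
_____________
_____________
__@__________
__@__________
__@__________
__@__________
__@__________
__@__________
__@__________
__@__________
__@__________

Derivation:
Segment 0: (2,3) -> (2,5)
Segment 1: (2,5) -> (2,8)
Segment 2: (2,8) -> (2,5)
Segment 3: (2,5) -> (2,0)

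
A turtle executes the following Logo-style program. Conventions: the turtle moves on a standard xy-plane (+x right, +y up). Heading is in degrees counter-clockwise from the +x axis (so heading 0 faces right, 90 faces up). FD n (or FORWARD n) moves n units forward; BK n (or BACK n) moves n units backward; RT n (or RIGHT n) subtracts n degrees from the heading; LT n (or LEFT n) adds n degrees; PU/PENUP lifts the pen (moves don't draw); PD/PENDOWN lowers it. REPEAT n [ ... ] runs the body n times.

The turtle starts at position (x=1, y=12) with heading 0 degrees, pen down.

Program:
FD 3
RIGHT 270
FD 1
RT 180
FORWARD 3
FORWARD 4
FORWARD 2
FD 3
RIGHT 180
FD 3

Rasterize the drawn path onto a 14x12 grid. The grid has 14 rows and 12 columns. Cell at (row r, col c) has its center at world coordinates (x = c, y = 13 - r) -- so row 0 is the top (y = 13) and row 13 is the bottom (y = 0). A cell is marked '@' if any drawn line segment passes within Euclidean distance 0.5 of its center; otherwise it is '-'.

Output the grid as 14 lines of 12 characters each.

Segment 0: (1,12) -> (4,12)
Segment 1: (4,12) -> (4,13)
Segment 2: (4,13) -> (4,10)
Segment 3: (4,10) -> (4,6)
Segment 4: (4,6) -> (4,4)
Segment 5: (4,4) -> (4,1)
Segment 6: (4,1) -> (4,4)

Answer: ----@-------
-@@@@-------
----@-------
----@-------
----@-------
----@-------
----@-------
----@-------
----@-------
----@-------
----@-------
----@-------
----@-------
------------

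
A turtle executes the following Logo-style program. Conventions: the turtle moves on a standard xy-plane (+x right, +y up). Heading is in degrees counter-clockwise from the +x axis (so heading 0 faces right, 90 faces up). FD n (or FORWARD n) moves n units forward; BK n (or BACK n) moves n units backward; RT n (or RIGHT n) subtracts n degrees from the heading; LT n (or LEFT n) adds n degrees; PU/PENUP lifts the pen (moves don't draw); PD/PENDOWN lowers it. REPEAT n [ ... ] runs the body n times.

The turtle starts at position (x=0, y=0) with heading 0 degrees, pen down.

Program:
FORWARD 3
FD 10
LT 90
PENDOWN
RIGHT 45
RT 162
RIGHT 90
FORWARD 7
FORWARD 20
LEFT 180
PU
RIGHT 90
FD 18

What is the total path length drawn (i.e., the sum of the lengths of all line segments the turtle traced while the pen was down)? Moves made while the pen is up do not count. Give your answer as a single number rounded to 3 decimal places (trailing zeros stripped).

Answer: 40

Derivation:
Executing turtle program step by step:
Start: pos=(0,0), heading=0, pen down
FD 3: (0,0) -> (3,0) [heading=0, draw]
FD 10: (3,0) -> (13,0) [heading=0, draw]
LT 90: heading 0 -> 90
PD: pen down
RT 45: heading 90 -> 45
RT 162: heading 45 -> 243
RT 90: heading 243 -> 153
FD 7: (13,0) -> (6.763,3.178) [heading=153, draw]
FD 20: (6.763,3.178) -> (-11.057,12.258) [heading=153, draw]
LT 180: heading 153 -> 333
PU: pen up
RT 90: heading 333 -> 243
FD 18: (-11.057,12.258) -> (-19.229,-3.78) [heading=243, move]
Final: pos=(-19.229,-3.78), heading=243, 4 segment(s) drawn

Segment lengths:
  seg 1: (0,0) -> (3,0), length = 3
  seg 2: (3,0) -> (13,0), length = 10
  seg 3: (13,0) -> (6.763,3.178), length = 7
  seg 4: (6.763,3.178) -> (-11.057,12.258), length = 20
Total = 40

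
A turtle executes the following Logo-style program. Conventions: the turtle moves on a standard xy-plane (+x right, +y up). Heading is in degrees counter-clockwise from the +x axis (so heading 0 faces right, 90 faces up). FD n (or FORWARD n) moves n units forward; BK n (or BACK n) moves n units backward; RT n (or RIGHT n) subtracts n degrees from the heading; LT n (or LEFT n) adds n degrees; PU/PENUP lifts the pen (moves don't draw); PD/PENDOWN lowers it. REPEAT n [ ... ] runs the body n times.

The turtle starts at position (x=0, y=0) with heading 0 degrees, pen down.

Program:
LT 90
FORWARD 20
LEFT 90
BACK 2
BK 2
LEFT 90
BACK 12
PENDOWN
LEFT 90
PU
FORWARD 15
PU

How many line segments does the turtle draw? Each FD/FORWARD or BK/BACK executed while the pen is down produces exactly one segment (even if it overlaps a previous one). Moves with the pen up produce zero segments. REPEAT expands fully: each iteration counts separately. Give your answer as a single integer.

Executing turtle program step by step:
Start: pos=(0,0), heading=0, pen down
LT 90: heading 0 -> 90
FD 20: (0,0) -> (0,20) [heading=90, draw]
LT 90: heading 90 -> 180
BK 2: (0,20) -> (2,20) [heading=180, draw]
BK 2: (2,20) -> (4,20) [heading=180, draw]
LT 90: heading 180 -> 270
BK 12: (4,20) -> (4,32) [heading=270, draw]
PD: pen down
LT 90: heading 270 -> 0
PU: pen up
FD 15: (4,32) -> (19,32) [heading=0, move]
PU: pen up
Final: pos=(19,32), heading=0, 4 segment(s) drawn
Segments drawn: 4

Answer: 4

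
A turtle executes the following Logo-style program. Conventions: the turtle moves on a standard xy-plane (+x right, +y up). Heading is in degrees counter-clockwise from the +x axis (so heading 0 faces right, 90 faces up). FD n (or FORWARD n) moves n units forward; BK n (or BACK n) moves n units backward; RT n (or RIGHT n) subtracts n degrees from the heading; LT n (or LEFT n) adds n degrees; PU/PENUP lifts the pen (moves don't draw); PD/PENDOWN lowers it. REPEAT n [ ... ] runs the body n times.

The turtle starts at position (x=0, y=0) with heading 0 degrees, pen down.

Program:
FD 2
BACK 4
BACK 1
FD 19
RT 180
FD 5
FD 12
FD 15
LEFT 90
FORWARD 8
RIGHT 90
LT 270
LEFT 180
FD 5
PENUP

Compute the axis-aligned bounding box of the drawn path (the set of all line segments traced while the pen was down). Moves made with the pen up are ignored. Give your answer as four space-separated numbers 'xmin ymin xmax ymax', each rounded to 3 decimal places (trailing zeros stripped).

Answer: -16 -13 16 0

Derivation:
Executing turtle program step by step:
Start: pos=(0,0), heading=0, pen down
FD 2: (0,0) -> (2,0) [heading=0, draw]
BK 4: (2,0) -> (-2,0) [heading=0, draw]
BK 1: (-2,0) -> (-3,0) [heading=0, draw]
FD 19: (-3,0) -> (16,0) [heading=0, draw]
RT 180: heading 0 -> 180
FD 5: (16,0) -> (11,0) [heading=180, draw]
FD 12: (11,0) -> (-1,0) [heading=180, draw]
FD 15: (-1,0) -> (-16,0) [heading=180, draw]
LT 90: heading 180 -> 270
FD 8: (-16,0) -> (-16,-8) [heading=270, draw]
RT 90: heading 270 -> 180
LT 270: heading 180 -> 90
LT 180: heading 90 -> 270
FD 5: (-16,-8) -> (-16,-13) [heading=270, draw]
PU: pen up
Final: pos=(-16,-13), heading=270, 9 segment(s) drawn

Segment endpoints: x in {-16, -3, -2, -1, 0, 2, 11, 16}, y in {-13, -8, 0, 0, 0, 0}
xmin=-16, ymin=-13, xmax=16, ymax=0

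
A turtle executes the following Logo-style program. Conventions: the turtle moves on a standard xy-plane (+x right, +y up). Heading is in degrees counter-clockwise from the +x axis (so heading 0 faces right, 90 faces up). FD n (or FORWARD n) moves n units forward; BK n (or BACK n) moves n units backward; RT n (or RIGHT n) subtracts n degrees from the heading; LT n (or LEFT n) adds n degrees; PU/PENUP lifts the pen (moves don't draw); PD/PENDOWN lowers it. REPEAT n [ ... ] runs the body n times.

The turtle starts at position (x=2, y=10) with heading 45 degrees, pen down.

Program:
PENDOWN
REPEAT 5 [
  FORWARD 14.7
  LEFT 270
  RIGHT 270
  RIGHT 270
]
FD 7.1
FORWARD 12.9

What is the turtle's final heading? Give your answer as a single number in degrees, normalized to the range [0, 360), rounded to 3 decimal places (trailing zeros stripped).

Executing turtle program step by step:
Start: pos=(2,10), heading=45, pen down
PD: pen down
REPEAT 5 [
  -- iteration 1/5 --
  FD 14.7: (2,10) -> (12.394,20.394) [heading=45, draw]
  LT 270: heading 45 -> 315
  RT 270: heading 315 -> 45
  RT 270: heading 45 -> 135
  -- iteration 2/5 --
  FD 14.7: (12.394,20.394) -> (2,30.789) [heading=135, draw]
  LT 270: heading 135 -> 45
  RT 270: heading 45 -> 135
  RT 270: heading 135 -> 225
  -- iteration 3/5 --
  FD 14.7: (2,30.789) -> (-8.394,20.394) [heading=225, draw]
  LT 270: heading 225 -> 135
  RT 270: heading 135 -> 225
  RT 270: heading 225 -> 315
  -- iteration 4/5 --
  FD 14.7: (-8.394,20.394) -> (2,10) [heading=315, draw]
  LT 270: heading 315 -> 225
  RT 270: heading 225 -> 315
  RT 270: heading 315 -> 45
  -- iteration 5/5 --
  FD 14.7: (2,10) -> (12.394,20.394) [heading=45, draw]
  LT 270: heading 45 -> 315
  RT 270: heading 315 -> 45
  RT 270: heading 45 -> 135
]
FD 7.1: (12.394,20.394) -> (7.374,25.415) [heading=135, draw]
FD 12.9: (7.374,25.415) -> (-1.748,34.537) [heading=135, draw]
Final: pos=(-1.748,34.537), heading=135, 7 segment(s) drawn

Answer: 135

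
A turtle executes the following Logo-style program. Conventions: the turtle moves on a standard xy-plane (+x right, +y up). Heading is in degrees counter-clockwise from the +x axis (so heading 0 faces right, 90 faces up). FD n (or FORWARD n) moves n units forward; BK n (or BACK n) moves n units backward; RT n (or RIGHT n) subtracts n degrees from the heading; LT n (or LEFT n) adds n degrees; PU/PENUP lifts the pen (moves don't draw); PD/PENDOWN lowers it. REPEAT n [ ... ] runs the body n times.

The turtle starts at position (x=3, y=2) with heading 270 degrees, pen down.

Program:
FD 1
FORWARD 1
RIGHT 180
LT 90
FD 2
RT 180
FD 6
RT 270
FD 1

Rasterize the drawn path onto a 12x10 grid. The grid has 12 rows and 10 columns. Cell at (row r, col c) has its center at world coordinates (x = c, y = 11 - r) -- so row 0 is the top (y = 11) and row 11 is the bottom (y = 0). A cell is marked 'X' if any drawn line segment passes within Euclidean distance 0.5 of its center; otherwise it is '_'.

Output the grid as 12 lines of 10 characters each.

Segment 0: (3,2) -> (3,1)
Segment 1: (3,1) -> (3,0)
Segment 2: (3,0) -> (1,0)
Segment 3: (1,0) -> (7,0)
Segment 4: (7,0) -> (7,1)

Answer: __________
__________
__________
__________
__________
__________
__________
__________
__________
___X______
___X___X__
_XXXXXXX__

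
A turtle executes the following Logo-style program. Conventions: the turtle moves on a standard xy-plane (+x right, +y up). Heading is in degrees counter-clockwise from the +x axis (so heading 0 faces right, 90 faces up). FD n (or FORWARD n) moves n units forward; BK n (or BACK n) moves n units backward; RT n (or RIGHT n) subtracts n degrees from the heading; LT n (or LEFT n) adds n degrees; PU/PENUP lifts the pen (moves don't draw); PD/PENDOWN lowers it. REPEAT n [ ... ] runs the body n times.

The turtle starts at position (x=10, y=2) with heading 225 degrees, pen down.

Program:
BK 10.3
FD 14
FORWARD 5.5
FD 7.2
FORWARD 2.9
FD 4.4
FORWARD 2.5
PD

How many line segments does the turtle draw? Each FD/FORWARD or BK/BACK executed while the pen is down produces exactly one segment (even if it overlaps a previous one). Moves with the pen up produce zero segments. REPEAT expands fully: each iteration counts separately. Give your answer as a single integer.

Answer: 7

Derivation:
Executing turtle program step by step:
Start: pos=(10,2), heading=225, pen down
BK 10.3: (10,2) -> (17.283,9.283) [heading=225, draw]
FD 14: (17.283,9.283) -> (7.384,-0.616) [heading=225, draw]
FD 5.5: (7.384,-0.616) -> (3.495,-4.505) [heading=225, draw]
FD 7.2: (3.495,-4.505) -> (-1.597,-9.597) [heading=225, draw]
FD 2.9: (-1.597,-9.597) -> (-3.647,-11.647) [heading=225, draw]
FD 4.4: (-3.647,-11.647) -> (-6.758,-14.758) [heading=225, draw]
FD 2.5: (-6.758,-14.758) -> (-8.526,-16.526) [heading=225, draw]
PD: pen down
Final: pos=(-8.526,-16.526), heading=225, 7 segment(s) drawn
Segments drawn: 7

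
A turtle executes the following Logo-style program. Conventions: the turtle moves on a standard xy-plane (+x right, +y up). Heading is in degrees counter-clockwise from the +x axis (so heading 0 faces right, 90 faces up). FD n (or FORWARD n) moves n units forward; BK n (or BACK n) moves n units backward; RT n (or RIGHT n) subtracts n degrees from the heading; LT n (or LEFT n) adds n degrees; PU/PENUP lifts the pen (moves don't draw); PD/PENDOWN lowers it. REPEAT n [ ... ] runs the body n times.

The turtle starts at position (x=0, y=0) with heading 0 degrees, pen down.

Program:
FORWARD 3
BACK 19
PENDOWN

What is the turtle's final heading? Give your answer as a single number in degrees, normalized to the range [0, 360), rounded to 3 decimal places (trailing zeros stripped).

Executing turtle program step by step:
Start: pos=(0,0), heading=0, pen down
FD 3: (0,0) -> (3,0) [heading=0, draw]
BK 19: (3,0) -> (-16,0) [heading=0, draw]
PD: pen down
Final: pos=(-16,0), heading=0, 2 segment(s) drawn

Answer: 0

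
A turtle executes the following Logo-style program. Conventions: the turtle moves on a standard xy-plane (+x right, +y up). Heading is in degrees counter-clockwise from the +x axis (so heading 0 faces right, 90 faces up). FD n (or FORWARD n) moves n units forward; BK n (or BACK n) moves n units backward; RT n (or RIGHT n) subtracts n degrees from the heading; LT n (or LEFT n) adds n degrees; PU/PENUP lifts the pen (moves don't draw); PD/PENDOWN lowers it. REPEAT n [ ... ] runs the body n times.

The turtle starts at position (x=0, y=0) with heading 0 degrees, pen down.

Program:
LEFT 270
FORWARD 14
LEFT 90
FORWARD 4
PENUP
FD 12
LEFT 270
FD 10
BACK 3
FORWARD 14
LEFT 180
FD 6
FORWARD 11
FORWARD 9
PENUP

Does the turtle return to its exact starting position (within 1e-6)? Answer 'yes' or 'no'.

Answer: no

Derivation:
Executing turtle program step by step:
Start: pos=(0,0), heading=0, pen down
LT 270: heading 0 -> 270
FD 14: (0,0) -> (0,-14) [heading=270, draw]
LT 90: heading 270 -> 0
FD 4: (0,-14) -> (4,-14) [heading=0, draw]
PU: pen up
FD 12: (4,-14) -> (16,-14) [heading=0, move]
LT 270: heading 0 -> 270
FD 10: (16,-14) -> (16,-24) [heading=270, move]
BK 3: (16,-24) -> (16,-21) [heading=270, move]
FD 14: (16,-21) -> (16,-35) [heading=270, move]
LT 180: heading 270 -> 90
FD 6: (16,-35) -> (16,-29) [heading=90, move]
FD 11: (16,-29) -> (16,-18) [heading=90, move]
FD 9: (16,-18) -> (16,-9) [heading=90, move]
PU: pen up
Final: pos=(16,-9), heading=90, 2 segment(s) drawn

Start position: (0, 0)
Final position: (16, -9)
Distance = 18.358; >= 1e-6 -> NOT closed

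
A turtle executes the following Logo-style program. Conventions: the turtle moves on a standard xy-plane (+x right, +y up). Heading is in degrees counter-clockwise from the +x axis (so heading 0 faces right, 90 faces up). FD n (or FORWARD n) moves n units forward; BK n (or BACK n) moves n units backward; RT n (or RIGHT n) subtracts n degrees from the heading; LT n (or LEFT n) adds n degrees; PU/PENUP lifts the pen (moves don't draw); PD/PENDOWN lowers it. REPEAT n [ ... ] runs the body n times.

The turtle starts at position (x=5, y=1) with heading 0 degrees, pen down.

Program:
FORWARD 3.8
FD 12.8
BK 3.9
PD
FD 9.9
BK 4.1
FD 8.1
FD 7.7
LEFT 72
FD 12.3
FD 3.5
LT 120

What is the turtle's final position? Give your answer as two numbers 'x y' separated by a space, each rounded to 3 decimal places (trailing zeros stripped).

Answer: 44.182 16.027

Derivation:
Executing turtle program step by step:
Start: pos=(5,1), heading=0, pen down
FD 3.8: (5,1) -> (8.8,1) [heading=0, draw]
FD 12.8: (8.8,1) -> (21.6,1) [heading=0, draw]
BK 3.9: (21.6,1) -> (17.7,1) [heading=0, draw]
PD: pen down
FD 9.9: (17.7,1) -> (27.6,1) [heading=0, draw]
BK 4.1: (27.6,1) -> (23.5,1) [heading=0, draw]
FD 8.1: (23.5,1) -> (31.6,1) [heading=0, draw]
FD 7.7: (31.6,1) -> (39.3,1) [heading=0, draw]
LT 72: heading 0 -> 72
FD 12.3: (39.3,1) -> (43.101,12.698) [heading=72, draw]
FD 3.5: (43.101,12.698) -> (44.182,16.027) [heading=72, draw]
LT 120: heading 72 -> 192
Final: pos=(44.182,16.027), heading=192, 9 segment(s) drawn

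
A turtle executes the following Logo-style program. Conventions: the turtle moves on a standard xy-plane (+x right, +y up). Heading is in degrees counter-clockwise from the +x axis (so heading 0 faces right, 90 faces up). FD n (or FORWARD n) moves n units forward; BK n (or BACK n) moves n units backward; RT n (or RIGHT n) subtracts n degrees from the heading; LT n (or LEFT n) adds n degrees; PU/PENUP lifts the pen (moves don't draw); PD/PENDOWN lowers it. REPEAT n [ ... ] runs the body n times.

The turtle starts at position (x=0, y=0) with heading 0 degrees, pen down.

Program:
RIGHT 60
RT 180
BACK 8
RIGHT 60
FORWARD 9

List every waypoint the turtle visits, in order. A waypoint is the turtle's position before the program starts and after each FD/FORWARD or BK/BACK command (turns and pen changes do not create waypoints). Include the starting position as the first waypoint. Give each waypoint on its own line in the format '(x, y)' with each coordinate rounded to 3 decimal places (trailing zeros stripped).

Answer: (0, 0)
(4, -6.928)
(8.5, 0.866)

Derivation:
Executing turtle program step by step:
Start: pos=(0,0), heading=0, pen down
RT 60: heading 0 -> 300
RT 180: heading 300 -> 120
BK 8: (0,0) -> (4,-6.928) [heading=120, draw]
RT 60: heading 120 -> 60
FD 9: (4,-6.928) -> (8.5,0.866) [heading=60, draw]
Final: pos=(8.5,0.866), heading=60, 2 segment(s) drawn
Waypoints (3 total):
(0, 0)
(4, -6.928)
(8.5, 0.866)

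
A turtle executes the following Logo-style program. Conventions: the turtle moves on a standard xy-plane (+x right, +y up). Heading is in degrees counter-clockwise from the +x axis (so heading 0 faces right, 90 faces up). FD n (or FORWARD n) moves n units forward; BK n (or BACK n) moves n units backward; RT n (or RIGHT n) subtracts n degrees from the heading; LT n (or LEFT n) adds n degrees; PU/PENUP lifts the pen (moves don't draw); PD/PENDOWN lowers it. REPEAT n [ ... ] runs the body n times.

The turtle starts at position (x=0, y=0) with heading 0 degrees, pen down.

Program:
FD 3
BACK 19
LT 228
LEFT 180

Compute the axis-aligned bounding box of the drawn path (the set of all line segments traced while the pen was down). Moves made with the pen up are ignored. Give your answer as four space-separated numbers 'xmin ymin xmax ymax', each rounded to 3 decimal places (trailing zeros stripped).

Executing turtle program step by step:
Start: pos=(0,0), heading=0, pen down
FD 3: (0,0) -> (3,0) [heading=0, draw]
BK 19: (3,0) -> (-16,0) [heading=0, draw]
LT 228: heading 0 -> 228
LT 180: heading 228 -> 48
Final: pos=(-16,0), heading=48, 2 segment(s) drawn

Segment endpoints: x in {-16, 0, 3}, y in {0}
xmin=-16, ymin=0, xmax=3, ymax=0

Answer: -16 0 3 0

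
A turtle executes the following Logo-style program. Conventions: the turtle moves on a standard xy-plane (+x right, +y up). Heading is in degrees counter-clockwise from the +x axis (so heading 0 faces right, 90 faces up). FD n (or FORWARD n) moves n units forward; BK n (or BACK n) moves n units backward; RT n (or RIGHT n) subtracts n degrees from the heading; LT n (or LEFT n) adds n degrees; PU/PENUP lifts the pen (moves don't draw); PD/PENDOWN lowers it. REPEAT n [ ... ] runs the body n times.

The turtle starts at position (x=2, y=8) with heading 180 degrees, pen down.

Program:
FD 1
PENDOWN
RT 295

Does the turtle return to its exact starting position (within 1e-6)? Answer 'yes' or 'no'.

Answer: no

Derivation:
Executing turtle program step by step:
Start: pos=(2,8), heading=180, pen down
FD 1: (2,8) -> (1,8) [heading=180, draw]
PD: pen down
RT 295: heading 180 -> 245
Final: pos=(1,8), heading=245, 1 segment(s) drawn

Start position: (2, 8)
Final position: (1, 8)
Distance = 1; >= 1e-6 -> NOT closed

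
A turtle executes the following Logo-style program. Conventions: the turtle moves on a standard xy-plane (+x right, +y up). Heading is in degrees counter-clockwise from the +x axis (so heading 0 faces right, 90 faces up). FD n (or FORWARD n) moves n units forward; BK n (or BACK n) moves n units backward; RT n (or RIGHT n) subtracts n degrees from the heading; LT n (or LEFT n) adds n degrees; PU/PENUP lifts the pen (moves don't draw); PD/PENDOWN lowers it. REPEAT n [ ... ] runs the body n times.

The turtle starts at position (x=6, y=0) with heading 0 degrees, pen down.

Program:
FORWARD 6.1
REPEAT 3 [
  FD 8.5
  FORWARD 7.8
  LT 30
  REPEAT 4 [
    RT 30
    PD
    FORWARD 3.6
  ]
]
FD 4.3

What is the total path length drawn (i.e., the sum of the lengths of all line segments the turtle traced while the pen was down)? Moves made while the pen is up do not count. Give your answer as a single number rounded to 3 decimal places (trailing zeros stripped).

Executing turtle program step by step:
Start: pos=(6,0), heading=0, pen down
FD 6.1: (6,0) -> (12.1,0) [heading=0, draw]
REPEAT 3 [
  -- iteration 1/3 --
  FD 8.5: (12.1,0) -> (20.6,0) [heading=0, draw]
  FD 7.8: (20.6,0) -> (28.4,0) [heading=0, draw]
  LT 30: heading 0 -> 30
  REPEAT 4 [
    -- iteration 1/4 --
    RT 30: heading 30 -> 0
    PD: pen down
    FD 3.6: (28.4,0) -> (32,0) [heading=0, draw]
    -- iteration 2/4 --
    RT 30: heading 0 -> 330
    PD: pen down
    FD 3.6: (32,0) -> (35.118,-1.8) [heading=330, draw]
    -- iteration 3/4 --
    RT 30: heading 330 -> 300
    PD: pen down
    FD 3.6: (35.118,-1.8) -> (36.918,-4.918) [heading=300, draw]
    -- iteration 4/4 --
    RT 30: heading 300 -> 270
    PD: pen down
    FD 3.6: (36.918,-4.918) -> (36.918,-8.518) [heading=270, draw]
  ]
  -- iteration 2/3 --
  FD 8.5: (36.918,-8.518) -> (36.918,-17.018) [heading=270, draw]
  FD 7.8: (36.918,-17.018) -> (36.918,-24.818) [heading=270, draw]
  LT 30: heading 270 -> 300
  REPEAT 4 [
    -- iteration 1/4 --
    RT 30: heading 300 -> 270
    PD: pen down
    FD 3.6: (36.918,-24.818) -> (36.918,-28.418) [heading=270, draw]
    -- iteration 2/4 --
    RT 30: heading 270 -> 240
    PD: pen down
    FD 3.6: (36.918,-28.418) -> (35.118,-31.535) [heading=240, draw]
    -- iteration 3/4 --
    RT 30: heading 240 -> 210
    PD: pen down
    FD 3.6: (35.118,-31.535) -> (32,-33.335) [heading=210, draw]
    -- iteration 4/4 --
    RT 30: heading 210 -> 180
    PD: pen down
    FD 3.6: (32,-33.335) -> (28.4,-33.335) [heading=180, draw]
  ]
  -- iteration 3/3 --
  FD 8.5: (28.4,-33.335) -> (19.9,-33.335) [heading=180, draw]
  FD 7.8: (19.9,-33.335) -> (12.1,-33.335) [heading=180, draw]
  LT 30: heading 180 -> 210
  REPEAT 4 [
    -- iteration 1/4 --
    RT 30: heading 210 -> 180
    PD: pen down
    FD 3.6: (12.1,-33.335) -> (8.5,-33.335) [heading=180, draw]
    -- iteration 2/4 --
    RT 30: heading 180 -> 150
    PD: pen down
    FD 3.6: (8.5,-33.335) -> (5.382,-31.535) [heading=150, draw]
    -- iteration 3/4 --
    RT 30: heading 150 -> 120
    PD: pen down
    FD 3.6: (5.382,-31.535) -> (3.582,-28.418) [heading=120, draw]
    -- iteration 4/4 --
    RT 30: heading 120 -> 90
    PD: pen down
    FD 3.6: (3.582,-28.418) -> (3.582,-24.818) [heading=90, draw]
  ]
]
FD 4.3: (3.582,-24.818) -> (3.582,-20.518) [heading=90, draw]
Final: pos=(3.582,-20.518), heading=90, 20 segment(s) drawn

Segment lengths:
  seg 1: (6,0) -> (12.1,0), length = 6.1
  seg 2: (12.1,0) -> (20.6,0), length = 8.5
  seg 3: (20.6,0) -> (28.4,0), length = 7.8
  seg 4: (28.4,0) -> (32,0), length = 3.6
  seg 5: (32,0) -> (35.118,-1.8), length = 3.6
  seg 6: (35.118,-1.8) -> (36.918,-4.918), length = 3.6
  seg 7: (36.918,-4.918) -> (36.918,-8.518), length = 3.6
  seg 8: (36.918,-8.518) -> (36.918,-17.018), length = 8.5
  seg 9: (36.918,-17.018) -> (36.918,-24.818), length = 7.8
  seg 10: (36.918,-24.818) -> (36.918,-28.418), length = 3.6
  seg 11: (36.918,-28.418) -> (35.118,-31.535), length = 3.6
  seg 12: (35.118,-31.535) -> (32,-33.335), length = 3.6
  seg 13: (32,-33.335) -> (28.4,-33.335), length = 3.6
  seg 14: (28.4,-33.335) -> (19.9,-33.335), length = 8.5
  seg 15: (19.9,-33.335) -> (12.1,-33.335), length = 7.8
  seg 16: (12.1,-33.335) -> (8.5,-33.335), length = 3.6
  seg 17: (8.5,-33.335) -> (5.382,-31.535), length = 3.6
  seg 18: (5.382,-31.535) -> (3.582,-28.418), length = 3.6
  seg 19: (3.582,-28.418) -> (3.582,-24.818), length = 3.6
  seg 20: (3.582,-24.818) -> (3.582,-20.518), length = 4.3
Total = 102.5

Answer: 102.5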